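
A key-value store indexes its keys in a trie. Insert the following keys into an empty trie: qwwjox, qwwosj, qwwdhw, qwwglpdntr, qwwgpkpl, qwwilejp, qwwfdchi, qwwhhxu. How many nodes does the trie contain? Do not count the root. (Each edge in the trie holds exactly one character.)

37

Trie structure (* marks end of a word):
(root)
└─ q
   └─ w
      └─ w
         ├─ d
         │  └─ h
         │     └─ w *
         ├─ f
         │  └─ d
         │     └─ c
         │        └─ h
         │           └─ i *
         ├─ g
         │  ├─ l
         │  │  └─ p
         │  │     └─ d
         │  │        └─ n
         │  │           └─ t
         │  │              └─ r *
         │  └─ p
         │     └─ k
         │        └─ p
         │           └─ l *
         ├─ h
         │  └─ h
         │     └─ x
         │        └─ u *
         ├─ i
         │  └─ l
         │     └─ e
         │        └─ j
         │           └─ p *
         ├─ j
         │  └─ o
         │     └─ x *
         └─ o
            └─ s
               └─ j *
Counting every labelled node above: 37.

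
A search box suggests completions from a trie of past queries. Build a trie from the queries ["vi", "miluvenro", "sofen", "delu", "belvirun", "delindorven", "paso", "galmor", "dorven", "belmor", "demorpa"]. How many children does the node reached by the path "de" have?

Follow the path "de" to its node, then look at its outgoing edges.
Distinct next characters after "de": l, m.
That node has 2 child edges.

2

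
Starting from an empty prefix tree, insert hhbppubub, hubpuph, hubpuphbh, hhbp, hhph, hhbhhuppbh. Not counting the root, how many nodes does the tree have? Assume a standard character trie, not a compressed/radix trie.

Count nodes per top-level branch (shared prefixes stored once):
  'h'-branch (hhbhhuppbh, hhbp, hhbppubub, hhph, hubpuph, hubpuphbh): 26 nodes
Sum: 26

26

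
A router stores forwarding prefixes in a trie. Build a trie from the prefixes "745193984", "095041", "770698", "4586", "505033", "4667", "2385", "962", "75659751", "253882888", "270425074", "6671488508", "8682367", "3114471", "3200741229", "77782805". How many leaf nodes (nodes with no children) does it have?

A leaf is a node with no children — equivalently, the end of a word that is not a proper prefix of any other stored word.
Those words: "095041", "2385", "253882888", "270425074", "3114471", "3200741229", "4586", "4667", "505033", "6671488508", "745193984", "75659751", "770698", "77782805", "8682367", "962"
Leaf count: 16

16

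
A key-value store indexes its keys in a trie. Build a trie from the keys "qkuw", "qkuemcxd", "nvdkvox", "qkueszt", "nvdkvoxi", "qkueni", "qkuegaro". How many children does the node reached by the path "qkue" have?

4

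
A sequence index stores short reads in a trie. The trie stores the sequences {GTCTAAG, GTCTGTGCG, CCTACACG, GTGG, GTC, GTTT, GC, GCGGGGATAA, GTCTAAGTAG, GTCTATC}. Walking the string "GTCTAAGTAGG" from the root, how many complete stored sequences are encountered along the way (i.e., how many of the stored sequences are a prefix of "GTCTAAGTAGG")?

3

Check each prefix of "GTCTAAGTAGG" against the stored set — each match is an end-marker on the path.
Prefixes of the query that are stored words: "GTC", "GTCTAAG", "GTCTAAGTAG"
Count: 3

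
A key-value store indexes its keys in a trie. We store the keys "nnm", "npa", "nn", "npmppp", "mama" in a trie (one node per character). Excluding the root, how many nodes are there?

13

Count nodes per top-level branch (shared prefixes stored once):
  'm'-branch (mama): 4 nodes
  'n'-branch (nn, nnm, npa, npmppp): 9 nodes
Sum: 13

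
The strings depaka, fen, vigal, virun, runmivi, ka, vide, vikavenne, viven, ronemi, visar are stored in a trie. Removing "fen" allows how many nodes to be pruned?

After clearing the end-marker at "fen", prune upward until reaching a node still needed by another word.
No other word shares any prefix with "fen", so all 3 of its nodes go.
Nodes removed: 3

3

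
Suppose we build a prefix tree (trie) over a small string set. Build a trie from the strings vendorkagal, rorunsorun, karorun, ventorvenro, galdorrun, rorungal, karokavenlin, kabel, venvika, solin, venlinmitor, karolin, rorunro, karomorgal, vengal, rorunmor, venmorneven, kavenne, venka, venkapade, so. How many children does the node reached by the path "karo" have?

4

Walk "karo" from the root, arriving at one node.
Characters that immediately follow "karo" among the stored strings: {k, l, m, r}.
That node has 4 child edges.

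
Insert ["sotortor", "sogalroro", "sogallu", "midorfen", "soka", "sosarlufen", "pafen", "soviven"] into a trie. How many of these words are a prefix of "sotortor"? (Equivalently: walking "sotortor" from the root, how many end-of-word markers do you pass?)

1

Walk "sotortor" from the root; an end-of-word marker is hit whenever a stored word is a prefix of "sotortor".
Prefixes of the query that are stored words: "sotortor"
Count: 1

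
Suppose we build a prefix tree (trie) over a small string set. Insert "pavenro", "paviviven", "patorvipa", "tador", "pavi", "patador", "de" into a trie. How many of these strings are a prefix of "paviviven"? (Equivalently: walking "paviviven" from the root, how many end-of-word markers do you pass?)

Check each prefix of "paviviven" against the stored set — each match is an end-marker on the path.
Prefixes of the query that are stored words: "pavi", "paviviven"
Count: 2

2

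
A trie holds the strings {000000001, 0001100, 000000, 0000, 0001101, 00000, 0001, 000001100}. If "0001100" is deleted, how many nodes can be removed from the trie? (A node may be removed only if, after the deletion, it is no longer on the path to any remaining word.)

A node on "0001100"'s path can go only if nothing else ends at it or branches off below it.
The suffix "0" (1 node) is used only by "0001100"; the node for "000110" still has the child "1", so pruning stops there.
Nodes removed: 1

1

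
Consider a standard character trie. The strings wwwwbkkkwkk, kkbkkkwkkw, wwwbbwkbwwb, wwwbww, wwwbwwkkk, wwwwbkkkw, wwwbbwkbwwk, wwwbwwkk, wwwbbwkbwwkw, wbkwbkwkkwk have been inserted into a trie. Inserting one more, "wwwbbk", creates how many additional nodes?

1

The longest prefix of "wwwbbk" already in the trie is "wwwbb" (length 5).
So 6 − 5 = 1 new nodes.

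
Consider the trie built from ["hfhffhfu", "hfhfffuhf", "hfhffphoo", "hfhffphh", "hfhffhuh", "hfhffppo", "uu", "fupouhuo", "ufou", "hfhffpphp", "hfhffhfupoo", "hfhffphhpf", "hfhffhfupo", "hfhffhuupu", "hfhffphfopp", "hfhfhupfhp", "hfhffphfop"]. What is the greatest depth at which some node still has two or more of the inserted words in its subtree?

The deepest shared node is where two words last agree before diverging.
e.g. "hfhffhfupo" and "hfhffhfupoo" share the prefix "hfhffhfupo" of length 10; no pair shares a longer one.
Longest shared-prefix length: 10

10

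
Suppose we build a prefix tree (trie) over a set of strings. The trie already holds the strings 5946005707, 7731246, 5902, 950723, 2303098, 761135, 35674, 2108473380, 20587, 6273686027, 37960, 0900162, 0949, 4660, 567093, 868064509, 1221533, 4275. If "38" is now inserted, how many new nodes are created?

"3" is already a path in the trie; the remaining "8" must be added.
So 2 − 1 = 1 new nodes.

1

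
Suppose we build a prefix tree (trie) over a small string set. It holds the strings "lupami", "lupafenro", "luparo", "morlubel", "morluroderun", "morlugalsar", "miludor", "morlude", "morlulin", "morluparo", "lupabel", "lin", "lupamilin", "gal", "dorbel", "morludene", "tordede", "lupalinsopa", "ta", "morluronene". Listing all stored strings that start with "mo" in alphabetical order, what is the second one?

DFS of the "mo" subtree visits, in order: "morlubel", "morlude", "morludene", "morlugalsar", "morlulin", "morluparo", "morluroderun", "morluronene"
Position 2: morlude

morlude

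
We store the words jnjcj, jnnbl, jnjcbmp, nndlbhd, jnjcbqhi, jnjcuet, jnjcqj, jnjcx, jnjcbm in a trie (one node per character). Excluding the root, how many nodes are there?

27

Insert word by word; a character creates a node only if that edge doesn't already exist:
  "jnjcj" → 5 new (j, n, j, c, j)
  "jnnbl" → prefix "jn" already present; 3 new (n, b, l)
  "jnjcbmp" → prefix "jnjc" already present; 3 new (b, m, p)
  "nndlbhd" → 7 new (n, n, d, l, b, h, d)
  "jnjcbqhi" → prefix "jnjcb" already present; 3 new (q, h, i)
  "jnjcuet" → prefix "jnjc" already present; 3 new (u, e, t)
  "jnjcqj" → prefix "jnjc" already present; 2 new (q, j)
  "jnjcx" → prefix "jnjc" already present; 1 new (x)
  "jnjcbm" → prefix "jnjcbm" already present; 0 new (none)
Total nodes = 5 + 3 + 3 + 7 + 3 + 3 + 2 + 1 + 0 = 27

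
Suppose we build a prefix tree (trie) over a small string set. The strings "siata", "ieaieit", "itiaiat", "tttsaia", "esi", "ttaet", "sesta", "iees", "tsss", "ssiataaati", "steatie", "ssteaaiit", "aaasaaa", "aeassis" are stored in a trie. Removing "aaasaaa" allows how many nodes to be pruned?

6

Walk "aaasaaa" from the leaf back toward the root, removing each node that no remaining word uses.
The suffix "aasaaa" (6 nodes) is used only by "aaasaaa"; the node for "a" still has the child "e", so pruning stops there.
Nodes removed: 6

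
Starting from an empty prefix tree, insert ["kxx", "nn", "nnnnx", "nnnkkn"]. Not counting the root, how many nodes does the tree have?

11

Trie structure (* marks end of a word):
(root)
├─ k
│  └─ x
│     └─ x *
└─ n
   └─ n *
      └─ n
         ├─ k
         │  └─ k
         │     └─ n *
         └─ n
            └─ x *
Counting every labelled node above: 11.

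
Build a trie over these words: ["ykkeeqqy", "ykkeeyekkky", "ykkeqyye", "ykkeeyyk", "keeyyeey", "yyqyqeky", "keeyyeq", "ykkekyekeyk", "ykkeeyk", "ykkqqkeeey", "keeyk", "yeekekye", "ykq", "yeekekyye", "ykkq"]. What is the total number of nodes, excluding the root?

62

Trace insertions, counting only characters that open a new branch:
  "ykkeeqqy" → 8 new (y, k, k, e, e, q, q, y)
  "ykkeeyekkky" → prefix "ykkee" already present; 6 new (y, e, k, k, k, y)
  "ykkeqyye" → prefix "ykke" already present; 4 new (q, y, y, e)
  "ykkeeyyk" → prefix "ykkeey" already present; 2 new (y, k)
  "keeyyeey" → 8 new (k, e, e, y, y, e, e, y)
  "yyqyqeky" → prefix "y" already present; 7 new (y, q, y, q, e, k, y)
  "keeyyeq" → prefix "keeyye" already present; 1 new (q)
  "ykkekyekeyk" → prefix "ykke" already present; 7 new (k, y, e, k, e, y, k)
  "ykkeeyk" → prefix "ykkeey" already present; 1 new (k)
  "ykkqqkeeey" → prefix "ykk" already present; 7 new (q, q, k, e, e, e, y)
  "keeyk" → prefix "keey" already present; 1 new (k)
  "yeekekye" → prefix "y" already present; 7 new (e, e, k, e, k, y, e)
  "ykq" → prefix "yk" already present; 1 new (q)
  "yeekekyye" → prefix "yeekeky" already present; 2 new (y, e)
  "ykkq" → prefix "ykkq" already present; 0 new (none)
Total nodes = 8 + 6 + 4 + 2 + 8 + 7 + 1 + 7 + 1 + 7 + 1 + 7 + 1 + 2 + 0 = 62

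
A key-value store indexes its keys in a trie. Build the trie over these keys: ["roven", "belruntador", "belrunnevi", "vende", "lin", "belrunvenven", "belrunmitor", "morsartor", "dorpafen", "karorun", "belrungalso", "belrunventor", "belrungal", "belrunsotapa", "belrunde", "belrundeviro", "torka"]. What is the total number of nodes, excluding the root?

88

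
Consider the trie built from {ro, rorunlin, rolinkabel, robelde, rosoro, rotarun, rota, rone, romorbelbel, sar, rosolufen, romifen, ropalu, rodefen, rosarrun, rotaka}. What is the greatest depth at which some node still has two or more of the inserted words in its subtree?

4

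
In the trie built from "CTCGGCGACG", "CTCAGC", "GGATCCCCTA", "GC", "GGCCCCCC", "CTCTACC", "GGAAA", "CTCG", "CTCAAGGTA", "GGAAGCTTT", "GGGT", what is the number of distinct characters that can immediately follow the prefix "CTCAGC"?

Follow the path "CTCAGC" to its node, then look at its outgoing edges.
No stored string extends past "CTCAGC".
That node has 0 child edges.

0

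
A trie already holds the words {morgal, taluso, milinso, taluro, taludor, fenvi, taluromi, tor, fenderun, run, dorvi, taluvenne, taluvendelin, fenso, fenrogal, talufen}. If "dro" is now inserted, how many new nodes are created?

"d" is already a path in the trie; the remaining "ro" must be added.
So 3 − 1 = 2 new nodes.

2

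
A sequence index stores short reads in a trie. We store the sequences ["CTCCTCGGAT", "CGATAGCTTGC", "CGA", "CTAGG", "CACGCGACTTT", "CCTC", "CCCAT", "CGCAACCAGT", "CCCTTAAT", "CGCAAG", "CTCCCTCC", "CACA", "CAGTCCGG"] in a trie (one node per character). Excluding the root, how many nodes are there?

64

For each word, the new-node count is its length minus the longest prefix already in the trie:
  "CTCCTCGGAT" → 10 new (C, T, C, C, T, C, G, G, A, T)
  "CGATAGCTTGC" → prefix "C" already present; 10 new (G, A, T, A, G, C, T, T, G, C)
  "CGA" → prefix "CGA" already present; 0 new (none)
  "CTAGG" → prefix "CT" already present; 3 new (A, G, G)
  "CACGCGACTTT" → prefix "C" already present; 10 new (A, C, G, C, G, A, C, T, T, T)
  "CCTC" → prefix "C" already present; 3 new (C, T, C)
  "CCCAT" → prefix "CC" already present; 3 new (C, A, T)
  "CGCAACCAGT" → prefix "CG" already present; 8 new (C, A, A, C, C, A, G, T)
  "CCCTTAAT" → prefix "CCC" already present; 5 new (T, T, A, A, T)
  "CGCAAG" → prefix "CGCAA" already present; 1 new (G)
  "CTCCCTCC" → prefix "CTCC" already present; 4 new (C, T, C, C)
  "CACA" → prefix "CAC" already present; 1 new (A)
  "CAGTCCGG" → prefix "CA" already present; 6 new (G, T, C, C, G, G)
Total nodes = 10 + 10 + 0 + 3 + 10 + 3 + 3 + 8 + 5 + 1 + 4 + 1 + 6 = 64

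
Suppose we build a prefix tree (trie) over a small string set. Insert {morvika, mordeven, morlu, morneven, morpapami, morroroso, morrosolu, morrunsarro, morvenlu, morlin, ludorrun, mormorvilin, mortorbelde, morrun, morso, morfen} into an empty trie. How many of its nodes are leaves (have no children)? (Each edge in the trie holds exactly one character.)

Leaves are exactly the stored words that no other stored word extends.
Those words: "ludorrun", "mordeven", "morfen", "morlin", "morlu", "mormorvilin", "morneven", "morpapami", "morroroso", "morrosolu", "morrunsarro", "morso", "mortorbelde", "morvenlu", "morvika"
Leaf count: 15

15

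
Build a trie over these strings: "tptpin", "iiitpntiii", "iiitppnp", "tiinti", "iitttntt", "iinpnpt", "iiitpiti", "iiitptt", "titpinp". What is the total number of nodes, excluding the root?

For each word, the new-node count is its length minus the longest prefix already in the trie:
  "tptpin" → 6 new (t, p, t, p, i, n)
  "iiitpntiii" → 10 new (i, i, i, t, p, n, t, i, i, i)
  "iiitppnp" → prefix "iiitp" already present; 3 new (p, n, p)
  "tiinti" → prefix "t" already present; 5 new (i, i, n, t, i)
  "iitttntt" → prefix "ii" already present; 6 new (t, t, t, n, t, t)
  "iinpnpt" → prefix "ii" already present; 5 new (n, p, n, p, t)
  "iiitpiti" → prefix "iiitp" already present; 3 new (i, t, i)
  "iiitptt" → prefix "iiitp" already present; 2 new (t, t)
  "titpinp" → prefix "ti" already present; 5 new (t, p, i, n, p)
Total nodes = 6 + 10 + 3 + 5 + 6 + 5 + 3 + 2 + 5 = 45

45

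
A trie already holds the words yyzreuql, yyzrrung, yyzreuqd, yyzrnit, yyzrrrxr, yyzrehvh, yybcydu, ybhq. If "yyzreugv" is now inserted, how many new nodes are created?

2

Walking "yyzreugv" from the root, the first 6 characters ("yyzreu") follow existing edges; "g" is the first miss.
So 8 − 6 = 2 new nodes.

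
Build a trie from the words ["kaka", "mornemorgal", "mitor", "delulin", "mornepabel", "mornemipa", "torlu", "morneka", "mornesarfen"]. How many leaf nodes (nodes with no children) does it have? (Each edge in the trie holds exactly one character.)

Leaves are exactly the stored words that no other stored word extends.
Those words: "delulin", "kaka", "mitor", "morneka", "mornemipa", "mornemorgal", "mornepabel", "mornesarfen", "torlu"
Leaf count: 9

9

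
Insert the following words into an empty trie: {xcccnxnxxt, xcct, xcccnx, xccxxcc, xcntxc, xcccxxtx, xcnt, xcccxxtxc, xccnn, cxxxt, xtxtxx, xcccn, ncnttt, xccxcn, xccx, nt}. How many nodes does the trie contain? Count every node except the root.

45

For each word, the new-node count is its length minus the longest prefix already in the trie:
  "xcccnxnxxt" → 10 new (x, c, c, c, n, x, n, x, x, t)
  "xcct" → prefix "xcc" already present; 1 new (t)
  "xcccnx" → prefix "xcccnx" already present; 0 new (none)
  "xccxxcc" → prefix "xcc" already present; 4 new (x, x, c, c)
  "xcntxc" → prefix "xc" already present; 4 new (n, t, x, c)
  "xcccxxtx" → prefix "xccc" already present; 4 new (x, x, t, x)
  "xcnt" → prefix "xcnt" already present; 0 new (none)
  "xcccxxtxc" → prefix "xcccxxtx" already present; 1 new (c)
  "xccnn" → prefix "xcc" already present; 2 new (n, n)
  "cxxxt" → 5 new (c, x, x, x, t)
  "xtxtxx" → prefix "x" already present; 5 new (t, x, t, x, x)
  "xcccn" → prefix "xcccn" already present; 0 new (none)
  "ncnttt" → 6 new (n, c, n, t, t, t)
  "xccxcn" → prefix "xccx" already present; 2 new (c, n)
  "xccx" → prefix "xccx" already present; 0 new (none)
  "nt" → prefix "n" already present; 1 new (t)
Total nodes = 10 + 1 + 0 + 4 + 4 + 4 + 0 + 1 + 2 + 5 + 5 + 0 + 6 + 2 + 0 + 1 = 45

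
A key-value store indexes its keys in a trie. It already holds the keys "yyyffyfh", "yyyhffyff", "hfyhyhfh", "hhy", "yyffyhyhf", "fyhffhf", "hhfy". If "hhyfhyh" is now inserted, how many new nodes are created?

"hhy" is already a path in the trie; the remaining "fhyh" must be added.
New nodes needed: |"hhyfhyh"| − 3 = 7 − 3 = 4.

4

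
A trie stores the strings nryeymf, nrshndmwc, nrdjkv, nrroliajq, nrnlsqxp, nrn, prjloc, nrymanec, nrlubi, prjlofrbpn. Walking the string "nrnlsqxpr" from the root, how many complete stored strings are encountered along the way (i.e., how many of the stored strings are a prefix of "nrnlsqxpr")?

2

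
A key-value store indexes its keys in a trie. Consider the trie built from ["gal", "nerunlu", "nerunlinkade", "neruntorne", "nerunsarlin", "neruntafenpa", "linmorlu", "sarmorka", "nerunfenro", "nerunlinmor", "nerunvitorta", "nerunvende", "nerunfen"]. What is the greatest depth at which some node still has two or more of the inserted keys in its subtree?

Equivalently: take the maximum, over all pairs, of their longest common prefix length.
e.g. "nerunfen" and "nerunfenro" share the prefix "nerunfen" of length 8; no pair shares a longer one.
Longest shared-prefix length: 8

8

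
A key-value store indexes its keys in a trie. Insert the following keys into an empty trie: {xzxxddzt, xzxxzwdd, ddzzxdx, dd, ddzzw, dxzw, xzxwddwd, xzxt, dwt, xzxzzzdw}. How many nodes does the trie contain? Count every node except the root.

Trie structure (* marks end of a word):
(root)
├─ d
│  ├─ d *
│  │  └─ z
│  │     └─ z
│  │        ├─ w *
│  │        └─ x
│  │           └─ d
│  │              └─ x *
│  ├─ w
│  │  └─ t *
│  └─ x
│     └─ z
│        └─ w *
└─ x
   └─ z
      └─ x
         ├─ t *
         ├─ w
         │  └─ d
         │     └─ d
         │        └─ w
         │           └─ d *
         ├─ x
         │  ├─ d
         │  │  └─ d
         │  │     └─ z
         │  │        └─ t *
         │  └─ z
         │     └─ w
         │        └─ d
         │           └─ d *
         └─ z
            └─ z
               └─ z
                  └─ d
                     └─ w *
Counting every labelled node above: 36.

36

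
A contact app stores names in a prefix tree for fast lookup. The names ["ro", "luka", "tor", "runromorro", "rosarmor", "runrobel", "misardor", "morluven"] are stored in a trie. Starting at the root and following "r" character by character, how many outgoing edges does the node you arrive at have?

2

Follow the path "r" to its node, then look at its outgoing edges.
Characters that immediately follow "r" among the stored strings: {o, u}.
That node has 2 child edges.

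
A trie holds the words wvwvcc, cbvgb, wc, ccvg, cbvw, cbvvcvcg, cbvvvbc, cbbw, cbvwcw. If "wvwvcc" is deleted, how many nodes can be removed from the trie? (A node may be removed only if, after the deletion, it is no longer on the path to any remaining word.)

Walk "wvwvcc" from the leaf back toward the root, removing each node that no remaining word uses.
The suffix "vwvcc" (5 nodes) is used only by "wvwvcc"; the node for "w" still has the child "c", so pruning stops there.
Nodes removed: 5

5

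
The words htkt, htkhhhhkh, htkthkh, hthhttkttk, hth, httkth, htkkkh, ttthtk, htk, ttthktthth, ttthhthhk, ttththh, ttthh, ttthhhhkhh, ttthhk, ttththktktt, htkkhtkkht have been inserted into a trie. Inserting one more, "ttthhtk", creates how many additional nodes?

1

The longest prefix of "ttthhtk" already in the trie is "ttthht" (length 6).
So 7 − 6 = 1 new nodes.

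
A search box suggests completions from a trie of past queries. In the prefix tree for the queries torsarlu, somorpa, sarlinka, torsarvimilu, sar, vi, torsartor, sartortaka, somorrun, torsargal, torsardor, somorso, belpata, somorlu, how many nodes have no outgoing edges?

13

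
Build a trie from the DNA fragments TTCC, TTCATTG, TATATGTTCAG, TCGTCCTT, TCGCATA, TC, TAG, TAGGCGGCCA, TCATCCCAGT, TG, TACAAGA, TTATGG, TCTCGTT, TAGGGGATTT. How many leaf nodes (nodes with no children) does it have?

A leaf is a node with no children — equivalently, the end of a word that is not a proper prefix of any other stored word.
Those words: "TACAAGA", "TAGGCGGCCA", "TAGGGGATTT", "TATATGTTCAG", "TCATCCCAGT", "TCGCATA", "TCGTCCTT", "TCTCGTT", "TG", "TTATGG", "TTCATTG", "TTCC"
Leaf count: 12

12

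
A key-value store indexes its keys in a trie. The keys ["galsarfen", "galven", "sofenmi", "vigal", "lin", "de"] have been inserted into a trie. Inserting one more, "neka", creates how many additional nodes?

"neka" shares no prefix with any stored word, so all 4 characters open new nodes.
4 − 0 = 4 new nodes.

4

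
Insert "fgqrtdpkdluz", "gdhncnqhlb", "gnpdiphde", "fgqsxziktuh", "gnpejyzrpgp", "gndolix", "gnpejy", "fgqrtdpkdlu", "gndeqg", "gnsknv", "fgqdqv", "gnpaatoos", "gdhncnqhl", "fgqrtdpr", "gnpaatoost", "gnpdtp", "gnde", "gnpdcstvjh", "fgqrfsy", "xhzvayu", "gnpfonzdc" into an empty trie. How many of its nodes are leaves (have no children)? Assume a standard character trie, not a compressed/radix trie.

Leaves are exactly the stored words that no other stored word extends.
Those words: "fgqdqv", "fgqrfsy", "fgqrtdpkdluz", "fgqrtdpr", "fgqsxziktuh", "gdhncnqhlb", "gndeqg", "gndolix", "gnpaatoost", "gnpdcstvjh", "gnpdiphde", "gnpdtp", "gnpejyzrpgp", "gnpfonzdc", "gnsknv", "xhzvayu"
Leaf count: 16

16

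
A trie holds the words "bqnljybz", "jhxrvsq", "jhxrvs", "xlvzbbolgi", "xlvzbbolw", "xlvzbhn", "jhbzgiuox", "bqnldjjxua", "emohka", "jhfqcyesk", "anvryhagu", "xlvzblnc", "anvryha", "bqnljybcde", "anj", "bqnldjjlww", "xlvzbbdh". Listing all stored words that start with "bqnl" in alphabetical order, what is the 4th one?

Filter for "bqnl…" and sort: "bqnldjjlww", "bqnldjjxua", "bqnljybcde", "bqnljybz"
Position 4: bqnljybz

bqnljybz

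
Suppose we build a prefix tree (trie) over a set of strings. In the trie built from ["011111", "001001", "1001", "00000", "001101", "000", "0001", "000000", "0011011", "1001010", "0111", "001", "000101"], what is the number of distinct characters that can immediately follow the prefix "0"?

Walk "0" from the root, arriving at one node.
Characters that immediately follow "0" among the stored strings: {0, 1}.
That node has 2 child edges.

2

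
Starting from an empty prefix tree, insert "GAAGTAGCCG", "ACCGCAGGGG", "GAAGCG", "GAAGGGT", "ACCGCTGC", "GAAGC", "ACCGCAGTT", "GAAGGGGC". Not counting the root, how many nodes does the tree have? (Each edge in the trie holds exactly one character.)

32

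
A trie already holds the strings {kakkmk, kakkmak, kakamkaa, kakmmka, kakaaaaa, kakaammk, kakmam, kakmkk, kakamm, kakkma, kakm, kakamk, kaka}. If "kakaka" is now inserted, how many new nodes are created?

2

The longest prefix of "kakaka" already in the trie is "kaka" (length 4).
Each of the 2 remaining characters creates one node.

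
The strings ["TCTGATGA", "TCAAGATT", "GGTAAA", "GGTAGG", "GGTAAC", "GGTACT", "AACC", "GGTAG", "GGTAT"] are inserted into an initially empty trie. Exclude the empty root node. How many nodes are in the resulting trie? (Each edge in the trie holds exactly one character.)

30

Count nodes per top-level branch (shared prefixes stored once):
  'A'-branch (AACC): 4 nodes
  'G'-branch (GGTAAA, GGTAAC, GGTACT, GGTAG, GGTAGG, GGTAT): 12 nodes
  'T'-branch (TCAAGATT, TCTGATGA): 14 nodes
Sum: 30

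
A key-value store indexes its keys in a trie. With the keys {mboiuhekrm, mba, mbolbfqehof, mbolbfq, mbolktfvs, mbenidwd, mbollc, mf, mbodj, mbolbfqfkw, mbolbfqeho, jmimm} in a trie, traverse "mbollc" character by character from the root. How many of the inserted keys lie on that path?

1

Check each prefix of "mbollc" against the stored set — each match is an end-marker on the path.
Prefixes of the query that are stored words: "mbollc"
Count: 1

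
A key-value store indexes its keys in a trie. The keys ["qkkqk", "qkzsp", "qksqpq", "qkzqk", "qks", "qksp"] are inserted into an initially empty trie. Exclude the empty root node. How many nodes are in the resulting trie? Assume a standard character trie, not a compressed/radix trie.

15

For each word, the new-node count is its length minus the longest prefix already in the trie:
  "qkkqk" → 5 new (q, k, k, q, k)
  "qkzsp" → prefix "qk" already present; 3 new (z, s, p)
  "qksqpq" → prefix "qk" already present; 4 new (s, q, p, q)
  "qkzqk" → prefix "qkz" already present; 2 new (q, k)
  "qks" → prefix "qks" already present; 0 new (none)
  "qksp" → prefix "qks" already present; 1 new (p)
Total nodes = 5 + 3 + 4 + 2 + 0 + 1 = 15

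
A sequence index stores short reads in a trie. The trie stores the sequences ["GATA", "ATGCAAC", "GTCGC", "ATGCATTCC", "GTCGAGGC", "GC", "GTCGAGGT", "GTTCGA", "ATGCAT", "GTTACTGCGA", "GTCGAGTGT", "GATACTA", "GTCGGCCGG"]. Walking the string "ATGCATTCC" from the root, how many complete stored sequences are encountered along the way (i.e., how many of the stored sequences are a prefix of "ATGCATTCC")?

Check each prefix of "ATGCATTCC" against the stored set — each match is an end-marker on the path.
Prefixes of the query that are stored words: "ATGCAT", "ATGCATTCC"
Count: 2

2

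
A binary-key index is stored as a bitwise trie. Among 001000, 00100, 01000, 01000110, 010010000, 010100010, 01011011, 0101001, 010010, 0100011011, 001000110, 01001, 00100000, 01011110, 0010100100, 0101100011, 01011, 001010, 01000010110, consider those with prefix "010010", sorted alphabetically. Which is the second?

Words with prefix "010010", in lexicographic order: "010010", "010010000"
The 2nd is 010010000.

010010000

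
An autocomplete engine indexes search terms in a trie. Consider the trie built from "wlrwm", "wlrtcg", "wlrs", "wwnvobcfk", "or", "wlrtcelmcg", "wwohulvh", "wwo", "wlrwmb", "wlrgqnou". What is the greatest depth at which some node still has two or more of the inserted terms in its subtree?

5

The deepest shared node is where two words last agree before diverging.
"wlrtcelmcg" and "wlrtcg" agree on "wlrtc" (5 characters) before diverging; nothing deeper is shared.
Longest shared-prefix length: 5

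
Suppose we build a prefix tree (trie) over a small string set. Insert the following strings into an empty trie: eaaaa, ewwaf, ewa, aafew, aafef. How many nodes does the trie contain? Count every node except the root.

16

For each word, the new-node count is its length minus the longest prefix already in the trie:
  "eaaaa" → 5 new (e, a, a, a, a)
  "ewwaf" → prefix "e" already present; 4 new (w, w, a, f)
  "ewa" → prefix "ew" already present; 1 new (a)
  "aafew" → 5 new (a, a, f, e, w)
  "aafef" → prefix "aafe" already present; 1 new (f)
Total nodes = 5 + 4 + 1 + 5 + 1 = 16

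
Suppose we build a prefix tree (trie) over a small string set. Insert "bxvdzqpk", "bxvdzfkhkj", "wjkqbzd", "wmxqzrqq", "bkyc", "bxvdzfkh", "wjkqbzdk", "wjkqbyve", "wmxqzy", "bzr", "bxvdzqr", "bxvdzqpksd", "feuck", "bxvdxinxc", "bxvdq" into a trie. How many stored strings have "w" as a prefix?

Traverse to the node for "w", then collect every word in that subtree.
Words under "w": wjkqbyve, wjkqbzd, wjkqbzdk, wmxqzrqq, wmxqzy
Count: 5

5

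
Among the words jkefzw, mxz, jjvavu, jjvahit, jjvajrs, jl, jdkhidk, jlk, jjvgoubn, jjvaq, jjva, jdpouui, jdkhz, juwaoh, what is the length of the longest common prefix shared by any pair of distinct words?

Look for the deepest trie node that still has at least two words in its subtree.
"jdkhidk" and "jdkhz" agree on "jdkh" (4 characters) before diverging; nothing deeper is shared.
Longest shared-prefix length: 4

4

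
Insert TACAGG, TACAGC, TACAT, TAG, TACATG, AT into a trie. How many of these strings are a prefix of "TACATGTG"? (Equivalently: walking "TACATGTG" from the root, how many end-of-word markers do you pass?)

Walk "TACATGTG" from the root; an end-of-word marker is hit whenever a stored word is a prefix of "TACATGTG".
Prefixes of the query that are stored words: "TACAT", "TACATG"
Count: 2

2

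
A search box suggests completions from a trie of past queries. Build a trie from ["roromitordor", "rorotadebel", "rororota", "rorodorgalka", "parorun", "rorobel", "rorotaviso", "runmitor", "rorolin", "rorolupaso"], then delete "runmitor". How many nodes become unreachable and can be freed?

After clearing the end-marker at "runmitor", prune upward until reaching a node still needed by another word.
The suffix "unmitor" (7 nodes) is used only by "runmitor"; the node for "r" still has the child "o", so pruning stops there.
Nodes removed: 7

7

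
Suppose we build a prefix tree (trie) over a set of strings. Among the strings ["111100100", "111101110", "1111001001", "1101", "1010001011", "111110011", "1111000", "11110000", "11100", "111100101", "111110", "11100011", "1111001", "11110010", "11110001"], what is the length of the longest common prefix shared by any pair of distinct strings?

9

Look for the deepest trie node that still has at least two words in its subtree.
e.g. "111100100" and "1111001001" share the prefix "111100100" of length 9; no pair shares a longer one.
Longest shared-prefix length: 9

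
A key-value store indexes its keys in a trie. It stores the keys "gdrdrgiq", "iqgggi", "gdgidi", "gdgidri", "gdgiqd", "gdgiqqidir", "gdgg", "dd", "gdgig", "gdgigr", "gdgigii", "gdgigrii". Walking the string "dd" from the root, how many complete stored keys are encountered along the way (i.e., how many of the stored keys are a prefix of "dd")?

1

Traverse "dd" character by character; count nodes along the way that are marked as word ends.
Prefixes of the query that are stored words: "dd"
Count: 1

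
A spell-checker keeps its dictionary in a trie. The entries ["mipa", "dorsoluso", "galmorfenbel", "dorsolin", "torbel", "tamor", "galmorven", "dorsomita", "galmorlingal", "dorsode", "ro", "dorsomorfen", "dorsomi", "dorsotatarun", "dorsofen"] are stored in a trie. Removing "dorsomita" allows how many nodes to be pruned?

2

Walk "dorsomita" from the leaf back toward the root, removing each node that no remaining word uses.
The suffix "ta" (2 nodes) is used only by "dorsomita"; "dorsomi" is itself a stored word, so pruning stops there.
Nodes removed: 2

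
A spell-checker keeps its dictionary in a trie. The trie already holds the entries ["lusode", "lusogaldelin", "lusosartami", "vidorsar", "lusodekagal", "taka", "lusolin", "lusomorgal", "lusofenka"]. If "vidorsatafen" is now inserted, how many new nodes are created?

The longest prefix of "vidorsatafen" already in the trie is "vidorsa" (length 7).
New nodes needed: |"vidorsatafen"| − 7 = 12 − 7 = 5.

5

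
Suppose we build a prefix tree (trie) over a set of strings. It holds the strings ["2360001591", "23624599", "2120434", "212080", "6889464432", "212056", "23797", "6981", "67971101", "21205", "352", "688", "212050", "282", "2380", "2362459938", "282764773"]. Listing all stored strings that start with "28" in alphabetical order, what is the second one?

Words with prefix "28", in lexicographic order: "282", "282764773"
The 2nd is 282764773.

282764773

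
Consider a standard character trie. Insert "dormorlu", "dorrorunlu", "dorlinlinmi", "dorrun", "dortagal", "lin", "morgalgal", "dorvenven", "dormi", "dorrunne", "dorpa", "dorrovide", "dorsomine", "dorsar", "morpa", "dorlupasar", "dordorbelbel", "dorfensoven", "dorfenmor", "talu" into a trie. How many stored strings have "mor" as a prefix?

2

Filter for entries beginning with "mor":
Words under "mor": morgalgal, morpa
Count: 2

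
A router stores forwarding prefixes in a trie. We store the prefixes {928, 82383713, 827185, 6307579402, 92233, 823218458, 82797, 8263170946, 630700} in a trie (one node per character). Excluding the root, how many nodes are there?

46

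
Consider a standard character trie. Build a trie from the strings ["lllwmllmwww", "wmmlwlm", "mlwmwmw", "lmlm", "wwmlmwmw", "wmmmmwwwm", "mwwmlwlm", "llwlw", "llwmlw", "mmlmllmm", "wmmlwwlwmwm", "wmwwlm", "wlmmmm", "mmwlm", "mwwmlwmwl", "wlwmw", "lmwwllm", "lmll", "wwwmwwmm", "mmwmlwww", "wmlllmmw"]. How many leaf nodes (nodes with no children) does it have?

21

Leaves are exactly the stored words that no other stored word extends.
Those words: "lllwmllmwww", "llwlw", "llwmlw", "lmll", "lmlm", "lmwwllm", "mlwmwmw", "mmlmllmm", "mmwlm", "mmwmlwww", "mwwmlwlm", "mwwmlwmwl", "wlmmmm", "wlwmw", "wmlllmmw", "wmmlwlm", "wmmlwwlwmwm", "wmmmmwwwm", "wmwwlm", "wwmlmwmw", "wwwmwwmm"
Leaf count: 21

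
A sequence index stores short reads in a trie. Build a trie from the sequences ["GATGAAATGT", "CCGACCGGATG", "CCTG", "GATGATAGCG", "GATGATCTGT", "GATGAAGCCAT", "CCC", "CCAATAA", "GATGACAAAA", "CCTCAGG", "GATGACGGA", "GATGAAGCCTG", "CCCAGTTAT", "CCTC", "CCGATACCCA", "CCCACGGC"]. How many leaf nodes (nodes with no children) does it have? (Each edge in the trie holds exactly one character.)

Leaves are exactly the stored words that no other stored word extends.
Those words: "CCAATAA", "CCCACGGC", "CCCAGTTAT", "CCGACCGGATG", "CCGATACCCA", "CCTCAGG", "CCTG", "GATGAAATGT", "GATGAAGCCAT", "GATGAAGCCTG", "GATGACAAAA", "GATGACGGA", "GATGATAGCG", "GATGATCTGT"
Leaf count: 14

14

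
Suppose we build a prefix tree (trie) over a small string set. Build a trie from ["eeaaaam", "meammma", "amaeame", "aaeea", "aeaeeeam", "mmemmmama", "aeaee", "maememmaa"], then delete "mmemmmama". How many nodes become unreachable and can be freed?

8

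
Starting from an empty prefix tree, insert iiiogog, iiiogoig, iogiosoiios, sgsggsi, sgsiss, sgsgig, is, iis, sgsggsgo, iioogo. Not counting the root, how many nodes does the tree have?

39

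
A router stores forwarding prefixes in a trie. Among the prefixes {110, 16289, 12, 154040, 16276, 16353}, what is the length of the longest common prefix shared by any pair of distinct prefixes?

The deepest shared node is where two words last agree before diverging.
e.g. "16276" and "16289" share the prefix "162" of length 3; no pair shares a longer one.
Longest shared-prefix length: 3

3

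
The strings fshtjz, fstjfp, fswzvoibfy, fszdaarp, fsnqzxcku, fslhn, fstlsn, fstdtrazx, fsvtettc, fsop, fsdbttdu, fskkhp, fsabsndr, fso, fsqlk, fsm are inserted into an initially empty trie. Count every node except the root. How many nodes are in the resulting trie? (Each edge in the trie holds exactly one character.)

For each word, the new-node count is its length minus the longest prefix already in the trie:
  "fshtjz" → 6 new (f, s, h, t, j, z)
  "fstjfp" → prefix "fs" already present; 4 new (t, j, f, p)
  "fswzvoibfy" → prefix "fs" already present; 8 new (w, z, v, o, i, b, f, y)
  "fszdaarp" → prefix "fs" already present; 6 new (z, d, a, a, r, p)
  "fsnqzxcku" → prefix "fs" already present; 7 new (n, q, z, x, c, k, u)
  "fslhn" → prefix "fs" already present; 3 new (l, h, n)
  "fstlsn" → prefix "fst" already present; 3 new (l, s, n)
  "fstdtrazx" → prefix "fst" already present; 6 new (d, t, r, a, z, x)
  "fsvtettc" → prefix "fs" already present; 6 new (v, t, e, t, t, c)
  "fsop" → prefix "fs" already present; 2 new (o, p)
  "fsdbttdu" → prefix "fs" already present; 6 new (d, b, t, t, d, u)
  "fskkhp" → prefix "fs" already present; 4 new (k, k, h, p)
  "fsabsndr" → prefix "fs" already present; 6 new (a, b, s, n, d, r)
  "fso" → prefix "fso" already present; 0 new (none)
  "fsqlk" → prefix "fs" already present; 3 new (q, l, k)
  "fsm" → prefix "fs" already present; 1 new (m)
Total nodes = 6 + 4 + 8 + 6 + 7 + 3 + 3 + 6 + 6 + 2 + 6 + 4 + 6 + 0 + 3 + 1 = 71

71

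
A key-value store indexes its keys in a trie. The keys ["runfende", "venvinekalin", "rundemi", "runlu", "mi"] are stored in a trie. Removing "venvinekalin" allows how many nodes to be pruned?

A node on "venvinekalin"'s path can go only if nothing else ends at it or branches off below it.
No other word shares any prefix with "venvinekalin", so all 12 of its nodes go.
Nodes removed: 12

12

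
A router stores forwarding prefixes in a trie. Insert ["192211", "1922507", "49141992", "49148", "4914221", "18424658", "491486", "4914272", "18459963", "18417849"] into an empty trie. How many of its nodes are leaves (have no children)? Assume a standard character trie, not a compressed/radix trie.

9

A leaf is a node with no children — equivalently, the end of a word that is not a proper prefix of any other stored word.
Those words: "18417849", "18424658", "18459963", "192211", "1922507", "49141992", "4914221", "4914272", "491486"
Leaf count: 9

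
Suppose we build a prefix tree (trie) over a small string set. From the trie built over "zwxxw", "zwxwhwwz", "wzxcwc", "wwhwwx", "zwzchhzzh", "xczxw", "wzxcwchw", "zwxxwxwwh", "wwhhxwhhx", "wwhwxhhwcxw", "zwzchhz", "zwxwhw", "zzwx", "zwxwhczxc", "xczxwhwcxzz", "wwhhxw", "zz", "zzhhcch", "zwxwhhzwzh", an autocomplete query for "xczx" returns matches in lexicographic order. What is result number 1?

Filter for "xczx…" and sort: "xczxw", "xczxwhwcxzz"
Position 1: xczxw

xczxw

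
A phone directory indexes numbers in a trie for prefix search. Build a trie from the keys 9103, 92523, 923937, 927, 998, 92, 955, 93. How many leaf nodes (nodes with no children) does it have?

7

Leaves are exactly the stored words that no other stored word extends.
Those words: "9103", "923937", "92523", "927", "93", "955", "998"
Leaf count: 7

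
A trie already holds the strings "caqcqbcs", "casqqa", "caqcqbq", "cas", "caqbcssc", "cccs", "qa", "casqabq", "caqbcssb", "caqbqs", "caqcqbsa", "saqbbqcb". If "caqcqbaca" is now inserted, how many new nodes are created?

3

"caqcqb" is already a path in the trie; the remaining "aca" must be added.
So 9 − 6 = 3 new nodes.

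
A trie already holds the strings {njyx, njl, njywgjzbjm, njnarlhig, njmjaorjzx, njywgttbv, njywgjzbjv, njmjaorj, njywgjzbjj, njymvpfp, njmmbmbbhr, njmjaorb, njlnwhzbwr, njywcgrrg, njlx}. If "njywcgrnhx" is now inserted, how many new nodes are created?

The longest prefix of "njywcgrnhx" already in the trie is "njywcgr" (length 7).
Each of the 3 remaining characters creates one node.

3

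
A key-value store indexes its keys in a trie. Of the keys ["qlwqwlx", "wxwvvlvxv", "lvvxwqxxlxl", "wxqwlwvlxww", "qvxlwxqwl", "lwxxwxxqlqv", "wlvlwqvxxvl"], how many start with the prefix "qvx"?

1

Traverse to the node for "qvx", then collect every word in that subtree.
Matches: "qvxlwxqwl"
Count: 1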